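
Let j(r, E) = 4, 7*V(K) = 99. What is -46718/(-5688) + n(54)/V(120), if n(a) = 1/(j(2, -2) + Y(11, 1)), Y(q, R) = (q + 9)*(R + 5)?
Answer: 221277/26939 ≈ 8.2140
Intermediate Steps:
V(K) = 99/7 (V(K) = (1/7)*99 = 99/7)
Y(q, R) = (5 + R)*(9 + q) (Y(q, R) = (9 + q)*(5 + R) = (5 + R)*(9 + q))
n(a) = 1/124 (n(a) = 1/(4 + (45 + 5*11 + 9*1 + 1*11)) = 1/(4 + (45 + 55 + 9 + 11)) = 1/(4 + 120) = 1/124)
-46718/(-5688) + n(54)/V(120) = -46718/(-5688) + 1/(124*(99/7)) = -46718*(-1/5688) + (1/124)*(7/99) = 23359/2844 + 7/12276 = 221277/26939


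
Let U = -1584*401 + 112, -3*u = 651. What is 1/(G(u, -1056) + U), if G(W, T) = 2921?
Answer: -1/632151 ≈ -1.5819e-6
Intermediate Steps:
u = -217 (u = -⅓*651 = -217)
U = -635072 (U = -635184 + 112 = -635072)
1/(G(u, -1056) + U) = 1/(2921 - 635072) = 1/(-632151) = -1/632151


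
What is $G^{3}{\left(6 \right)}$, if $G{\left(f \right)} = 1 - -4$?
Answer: $125$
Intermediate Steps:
$G{\left(f \right)} = 5$ ($G{\left(f \right)} = 1 + 4 = 5$)
$G^{3}{\left(6 \right)} = 5^{3} = 125$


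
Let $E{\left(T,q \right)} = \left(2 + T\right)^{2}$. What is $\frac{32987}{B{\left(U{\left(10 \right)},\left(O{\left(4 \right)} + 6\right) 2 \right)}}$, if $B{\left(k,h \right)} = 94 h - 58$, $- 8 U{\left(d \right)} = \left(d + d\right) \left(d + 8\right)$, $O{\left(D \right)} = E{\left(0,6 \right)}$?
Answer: $\frac{32987}{1822} \approx 18.105$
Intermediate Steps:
$O{\left(D \right)} = 4$ ($O{\left(D \right)} = \left(2 + 0\right)^{2} = 2^{2} = 4$)
$U{\left(d \right)} = - \frac{d \left(8 + d\right)}{4}$ ($U{\left(d \right)} = - \frac{\left(d + d\right) \left(d + 8\right)}{8} = - \frac{2 d \left(8 + d\right)}{8} = - \frac{d \left(8 + d\right)}{4}$)
$B{\left(k,h \right)} = -58 + 94 h$
$\frac{32987}{B{\left(U{\left(10 \right)},\left(O{\left(4 \right)} + 6\right) 2 \right)}} = \frac{32987}{-58 + 94 \left(4 + 6\right) 2} = \frac{32987}{-58 + 94 \cdot 10 \cdot 2} = \frac{32987}{-58 + 94 \cdot 20} = \frac{32987}{-58 + 1880} = \frac{32987}{1822}$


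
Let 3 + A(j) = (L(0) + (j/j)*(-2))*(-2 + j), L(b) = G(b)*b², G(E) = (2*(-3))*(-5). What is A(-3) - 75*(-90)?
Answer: 6757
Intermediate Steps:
G(E) = 30 (G(E) = -6*(-5) = 30)
L(b) = 30*b²
A(j) = 1 - 2*j (A(j) = -3 + (30*0² + (j/j)*(-2))*(-2 + j) = -3 + (30*0 + 1*(-2))*(-2 + j) = -3 + (0 - 2)*(-2 + j) = -3 - 2*(-2 + j) = -3 + (4 - 2*j) = 1 - 2*j)
A(-3) - 75*(-90) = (1 - 2*(-3)) - 75*(-90) = (1 + 6) + 6750 = 7 + 6750 = 6757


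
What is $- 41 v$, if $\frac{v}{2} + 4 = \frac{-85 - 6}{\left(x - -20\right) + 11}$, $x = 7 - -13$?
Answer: $\frac{24190}{51} \approx 474.31$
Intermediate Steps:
$x = 20$ ($x = 7 + 13 = 20$)
$v = - \frac{590}{51}$ ($v = -8 + 2 \frac{-85 - 6}{\left(20 - -20\right) + 11} = -8 + 2 \frac{-85 - 6}{\left(20 + 20\right) + 11} = -8 + 2 \left(- \frac{91}{40 + 11}\right) = -8 + 2 \left(- \frac{91}{51}\right) = -8 - \frac{182}{51} = - \frac{590}{51} \approx -11.569$)
$- 41 v = \left(-41\right) \left(- \frac{590}{51}\right) = \frac{24190}{51}$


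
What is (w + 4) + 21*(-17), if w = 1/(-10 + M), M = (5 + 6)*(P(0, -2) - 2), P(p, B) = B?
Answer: -19063/54 ≈ -353.02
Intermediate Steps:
M = -44 (M = (5 + 6)*(-2 - 2) = 11*(-4) = -44)
w = -1/54 (w = 1/(-10 - 44) = 1/(-54) = -1/54 ≈ -0.018519)
(w + 4) + 21*(-17) = (-1/54 + 4) + 21*(-17) = 215/54 - 357 = -19063/54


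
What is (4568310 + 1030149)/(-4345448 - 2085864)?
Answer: -5598459/6431312 ≈ -0.87050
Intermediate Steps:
(4568310 + 1030149)/(-4345448 - 2085864) = 5598459/(-6431312) = 5598459*(-1/6431312) = -5598459/6431312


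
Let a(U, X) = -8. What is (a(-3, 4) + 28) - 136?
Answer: -116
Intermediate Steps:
(a(-3, 4) + 28) - 136 = (-8 + 28) - 136 = 20 - 136 = -116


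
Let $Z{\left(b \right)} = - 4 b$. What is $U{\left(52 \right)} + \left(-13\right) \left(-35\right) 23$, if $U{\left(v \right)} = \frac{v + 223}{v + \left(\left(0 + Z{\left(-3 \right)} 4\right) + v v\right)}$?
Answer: $\frac{29344135}{2804} \approx 10465.0$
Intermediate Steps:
$U{\left(v \right)} = \frac{223 + v}{48 + v + v^{2}}$ ($U{\left(v \right)} = \frac{v + 223}{v + \left(\left(0 + \left(-4\right) \left(-3\right) 4\right) + v v\right)} = \frac{223 + v}{v + \left(\left(0 + 12 \cdot 4\right) + v^{2}\right)} = \frac{223 + v}{v + \left(\left(0 + 48\right) + v^{2}\right)} = \frac{223 + v}{v + \left(48 + v^{2}\right)} = \frac{223 + v}{48 + v + v^{2}}$)
$U{\left(52 \right)} + \left(-13\right) \left(-35\right) 23 = \frac{223 + 52}{48 + 52 + 52^{2}} + \left(-13\right) \left(-35\right) 23 = \frac{1}{48 + 52 + 2704} \cdot 275 + 455 \cdot 23 = \frac{1}{2804} \cdot 275 + 10465 = \frac{275}{2804} + 10465 = \frac{29344135}{2804}$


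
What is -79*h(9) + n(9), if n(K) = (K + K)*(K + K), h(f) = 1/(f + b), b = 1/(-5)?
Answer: 13861/44 ≈ 315.02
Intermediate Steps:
b = -⅕ ≈ -0.20000
h(f) = 1/(-⅕ + f) (h(f) = 1/(f - ⅕) = 1/(-⅕ + f))
n(K) = 4*K² (n(K) = (2*K)*(2*K) = 4*K²)
-79*h(9) + n(9) = -395/(-1 + 5*9) + 4*9² = -395/(-1 + 45) + 4*81 = -395/44 + 324 = 13861/44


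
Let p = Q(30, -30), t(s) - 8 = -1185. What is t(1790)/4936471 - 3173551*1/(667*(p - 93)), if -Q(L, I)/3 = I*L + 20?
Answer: -15668142023794/8386318821879 ≈ -1.8683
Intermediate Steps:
t(s) = -1177 (t(s) = 8 - 1185 = -1177)
Q(L, I) = -60 - 3*I*L (Q(L, I) = -3*(I*L + 20) = -3*(20 + I*L) = -60 - 3*I*L)
p = 2640 (p = -60 - 3*(-30)*30 = -60 + 2700 = 2640)
t(1790)/4936471 - 3173551*1/(667*(p - 93)) = -1177/4936471 - 3173551*1/(667*(2640 - 93)) = -1177*1/4936471 - 3173551/(667*2547) = -1177/4936471 - 3173551/1698849 = -15668142023794/8386318821879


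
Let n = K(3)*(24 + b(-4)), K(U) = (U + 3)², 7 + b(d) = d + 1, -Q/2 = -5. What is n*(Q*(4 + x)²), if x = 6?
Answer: 504000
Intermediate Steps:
Q = 10 (Q = -2*(-5) = 10)
b(d) = -6 + d (b(d) = -7 + (d + 1) = -7 + (1 + d) = -6 + d)
K(U) = (3 + U)²
n = 504 (n = (3 + 3)²*(24 + (-6 - 4)) = 6²*(24 - 10) = 36*14 = 504)
n*(Q*(4 + x)²) = 504*(10*(4 + 6)²) = 504*(10*10²) = 504*(10*100) = 504*1000 = 504000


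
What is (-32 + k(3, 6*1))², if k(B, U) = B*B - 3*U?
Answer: 1681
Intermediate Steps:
k(B, U) = B² - 3*U
(-32 + k(3, 6*1))² = (-32 + (3² - 18))² = (-32 + (9 - 3*6))² = (-32 + (9 - 18))² = (-32 - 9)² = (-41)² = 1681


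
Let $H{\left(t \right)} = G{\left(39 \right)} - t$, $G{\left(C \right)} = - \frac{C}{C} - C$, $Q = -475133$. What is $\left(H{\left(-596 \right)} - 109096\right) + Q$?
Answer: $-583673$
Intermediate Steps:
$G{\left(C \right)} = -1 - C$ ($G{\left(C \right)} = \left(-1\right) 1 - C = -1 - C$)
$H{\left(t \right)} = -40 - t$ ($H{\left(t \right)} = \left(-1 - 39\right) - t = -40 - t$)
$\left(H{\left(-596 \right)} - 109096\right) + Q = \left(\left(-40 - -596\right) - 109096\right) - 475133 = \left(\left(-40 + 596\right) - 109096\right) - 475133 = \left(556 - 109096\right) - 475133 = -108540 - 475133 = -583673$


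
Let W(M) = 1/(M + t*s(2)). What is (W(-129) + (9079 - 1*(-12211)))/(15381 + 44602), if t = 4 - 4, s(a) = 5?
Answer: 2746409/7737807 ≈ 0.35493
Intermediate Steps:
t = 0
W(M) = 1/M (W(M) = 1/(M + 0*5) = 1/(M + 0) = 1/M)
(W(-129) + (9079 - 1*(-12211)))/(15381 + 44602) = (1/(-129) + (9079 - 1*(-12211)))/(15381 + 44602) = (-1/129 + (9079 + 12211))/59983 = (-1/129 + 21290)*(1/59983) = (2746409/129)*(1/59983) = 2746409/7737807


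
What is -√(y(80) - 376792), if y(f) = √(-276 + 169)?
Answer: -√(-376792 + I*√107) ≈ -0.0084258 - 613.83*I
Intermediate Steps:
y(f) = I*√107 (y(f) = √(-107) = I*√107)
-√(y(80) - 376792) = -√(I*√107 - 376792) = -√(-376792 + I*√107)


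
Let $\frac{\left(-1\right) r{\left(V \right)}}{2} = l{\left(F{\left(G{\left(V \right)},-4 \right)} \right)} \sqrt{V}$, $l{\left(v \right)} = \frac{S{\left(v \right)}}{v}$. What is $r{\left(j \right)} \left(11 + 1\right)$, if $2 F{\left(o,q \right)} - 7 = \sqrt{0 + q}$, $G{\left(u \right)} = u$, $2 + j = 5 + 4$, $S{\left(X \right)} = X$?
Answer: $- 24 \sqrt{7} \approx -63.498$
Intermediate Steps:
$j = 7$ ($j = -2 + \left(5 + 4\right) = -2 + 9 = 7$)
$F{\left(o,q \right)} = \frac{7}{2} + \frac{\sqrt{q}}{2}$ ($F{\left(o,q \right)} = \frac{7}{2} + \frac{\sqrt{0 + q}}{2} = \frac{7}{2} + \frac{\sqrt{q}}{2}$)
$l{\left(v \right)} = 1$ ($l{\left(v \right)} = \frac{v}{v} = 1$)
$r{\left(V \right)} = - 2 \sqrt{V}$ ($r{\left(V \right)} = - 2 \cdot 1 \sqrt{V} = - 2 \sqrt{V}$)
$r{\left(j \right)} \left(11 + 1\right) = - 2 \sqrt{7} \left(11 + 1\right) = - 2 \sqrt{7} \cdot 12 = - 24 \sqrt{7}$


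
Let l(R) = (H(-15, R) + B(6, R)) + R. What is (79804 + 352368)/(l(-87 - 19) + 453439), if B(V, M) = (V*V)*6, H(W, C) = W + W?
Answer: 432172/453519 ≈ 0.95293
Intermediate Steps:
H(W, C) = 2*W
B(V, M) = 6*V² (B(V, M) = V²*6 = 6*V²)
l(R) = 186 + R (l(R) = (2*(-15) + 6*6²) + R = (-30 + 6*36) + R = (-30 + 216) + R = 186 + R)
(79804 + 352368)/(l(-87 - 19) + 453439) = (79804 + 352368)/((186 + (-87 - 19)) + 453439) = 432172/((186 - 106) + 453439) = 432172/(80 + 453439) = 432172/453519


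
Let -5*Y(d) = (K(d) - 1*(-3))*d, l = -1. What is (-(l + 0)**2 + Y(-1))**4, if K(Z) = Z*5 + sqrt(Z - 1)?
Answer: (7 - I*sqrt(2))**4/625 ≈ 2.9072 - 2.9778*I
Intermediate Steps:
K(Z) = sqrt(-1 + Z) + 5*Z (K(Z) = 5*Z + sqrt(-1 + Z) = sqrt(-1 + Z) + 5*Z)
Y(d) = -d*(3 + sqrt(-1 + d) + 5*d)/5 (Y(d) = -((sqrt(-1 + d) + 5*d) - 1*(-3))*d/5 = -((sqrt(-1 + d) + 5*d) + 3)*d/5 = -(3 + sqrt(-1 + d) + 5*d)*d/5 = -d*(3 + sqrt(-1 + d) + 5*d)/5)
(-(l + 0)**2 + Y(-1))**4 = (-(-1 + 0)**2 - 1/5*(-1)*(3 + sqrt(-1 - 1) + 5*(-1)))**4 = (-1*(-1)**2 - 1/5*(-1)*(3 + sqrt(-2) - 5))**4 = (-1*1 - 1/5*(-1)*(3 + I*sqrt(2) - 5))**4 = (-1 - 1/5*(-1)*(-2 + I*sqrt(2)))**4 = (-1 + (-2/5 + I*sqrt(2)/5))**4 = (-7/5 + I*sqrt(2)/5)**4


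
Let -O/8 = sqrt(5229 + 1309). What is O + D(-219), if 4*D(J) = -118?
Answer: -59/2 - 8*sqrt(6538) ≈ -676.36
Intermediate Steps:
D(J) = -59/2 (D(J) = (1/4)*(-118) = -59/2)
O = -8*sqrt(6538) (O = -8*sqrt(5229 + 1309) = -8*sqrt(6538) ≈ -646.86)
O + D(-219) = -8*sqrt(6538) - 59/2 = -59/2 - 8*sqrt(6538)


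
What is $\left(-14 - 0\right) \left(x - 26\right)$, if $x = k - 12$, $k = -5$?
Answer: $602$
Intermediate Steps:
$x = -17$ ($x = -5 - 12 = -17$)
$\left(-14 - 0\right) \left(x - 26\right) = \left(-14 - 0\right) \left(-17 - 26\right) = \left(-14 + 0\right) \left(-43\right) = \left(-14\right) \left(-43\right) = 602$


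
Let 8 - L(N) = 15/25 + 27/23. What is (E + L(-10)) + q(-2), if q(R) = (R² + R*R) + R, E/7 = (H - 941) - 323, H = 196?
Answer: -858334/115 ≈ -7463.8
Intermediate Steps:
E = -7476 (E = 7*((196 - 941) - 323) = 7*(-745 - 323) = 7*(-1068) = -7476)
q(R) = R + 2*R² (q(R) = (R² + R²) + R = 2*R² + R = R + 2*R²)
L(N) = 716/115 (L(N) = 8 - (15/25 + 27/23) = 8 - (15*(1/25) + 27*(1/23)) = 8 - (⅗ + 27/23) = 8 - 1*204/115 = 8 - 204/115 = 716/115)
(E + L(-10)) + q(-2) = (-7476 + 716/115) - 2*(1 + 2*(-2)) = -859024/115 - 2*(1 - 4) = -859024/115 - 2*(-3) = -859024/115 + 6 = -858334/115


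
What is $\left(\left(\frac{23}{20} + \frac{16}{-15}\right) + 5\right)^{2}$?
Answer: $\frac{3721}{144} \approx 25.84$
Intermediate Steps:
$\left(\left(\frac{23}{20} + \frac{16}{-15}\right) + 5\right)^{2} = \left(\left(23 \cdot \frac{1}{20} + 16 \left(- \frac{1}{15}\right)\right) + 5\right)^{2} = \left(\left(\frac{23}{20} - \frac{16}{15}\right) + 5\right)^{2} = \left(\frac{1}{12} + 5\right)^{2} = \left(\frac{61}{12}\right)^{2} = \frac{3721}{144}$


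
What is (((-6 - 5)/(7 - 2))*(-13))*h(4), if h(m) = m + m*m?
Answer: 572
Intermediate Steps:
h(m) = m + m**2
(((-6 - 5)/(7 - 2))*(-13))*h(4) = (((-6 - 5)/(7 - 2))*(-13))*(4*(1 + 4)) = (-11/5*(-13))*(4*5) = (-11*1/5*(-13))*20 = -11/5*(-13)*20 = (143/5)*20 = 572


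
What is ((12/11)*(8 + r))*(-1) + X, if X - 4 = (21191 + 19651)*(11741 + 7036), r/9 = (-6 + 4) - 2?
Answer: 8435792954/11 ≈ 7.6689e+8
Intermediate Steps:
r = -36 (r = 9*((-6 + 4) - 2) = 9*(-2 - 2) = 9*(-4) = -36)
X = 766890238 (X = 4 + (21191 + 19651)*(11741 + 7036) = 4 + 40842*18777 = 4 + 766890234 = 766890238)
((12/11)*(8 + r))*(-1) + X = ((12/11)*(8 - 36))*(-1) + 766890238 = ((12*(1/11))*(-28))*(-1) + 766890238 = ((12/11)*(-28))*(-1) + 766890238 = -336/11*(-1) + 766890238 = 336/11 + 766890238 = 8435792954/11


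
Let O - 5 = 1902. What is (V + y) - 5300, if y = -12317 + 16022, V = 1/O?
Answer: -3041664/1907 ≈ -1595.0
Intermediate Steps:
O = 1907 (O = 5 + 1902 = 1907)
V = 1/1907 ≈ 0.00052438
y = 3705
(V + y) - 5300 = (1/1907 + 3705) - 5300 = 7065436/1907 - 5300 = -3041664/1907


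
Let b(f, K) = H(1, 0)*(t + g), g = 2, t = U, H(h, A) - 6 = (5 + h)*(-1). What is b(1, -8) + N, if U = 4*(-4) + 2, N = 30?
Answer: 30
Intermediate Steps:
U = -14 (U = -16 + 2 = -14)
H(h, A) = 1 - h (H(h, A) = 6 + (5 + h)*(-1) = 6 + (-5 - h) = 1 - h)
t = -14
b(f, K) = 0 (b(f, K) = (1 - 1*1)*(-14 + 2) = (1 - 1)*(-12) = 0*(-12) = 0)
b(1, -8) + N = 0 + 30 = 30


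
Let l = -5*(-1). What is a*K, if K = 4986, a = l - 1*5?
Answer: 0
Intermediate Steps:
l = 5
a = 0 (a = 5 - 1*5 = 5 - 5 = 0)
a*K = 0*4986 = 0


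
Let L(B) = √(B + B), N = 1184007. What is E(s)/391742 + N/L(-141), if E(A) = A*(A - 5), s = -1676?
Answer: 1408678/195871 - 394669*I*√282/94 ≈ 7.1919 - 70507.0*I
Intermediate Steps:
L(B) = √2*√B (L(B) = √(2*B) = √2*√B)
E(A) = A*(-5 + A)
E(s)/391742 + N/L(-141) = -1676*(-5 - 1676)/391742 + 1184007/((√2*√(-141))) = -1676*(-1681)*(1/391742) + 1184007/((√2*(I*√141))) = 2817356*(1/391742) + 1184007/((I*√282)) = 1408678/195871 + 1184007*(-I*√282/282) = 1408678/195871 - 394669*I*√282/94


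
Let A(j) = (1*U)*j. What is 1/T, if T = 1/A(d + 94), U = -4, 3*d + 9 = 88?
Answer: -1444/3 ≈ -481.33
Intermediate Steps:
d = 79/3 (d = -3 + (⅓)*88 = -3 + 88/3 = 79/3 ≈ 26.333)
A(j) = -4*j (A(j) = (1*(-4))*j = -4*j)
T = -3/1444 (T = 1/(-4*(79/3 + 94)) = 1/(-4*361/3) = 1/(-1444/3) = -3/1444 ≈ -0.0020776)
1/T = 1/(-3/1444) = -1444/3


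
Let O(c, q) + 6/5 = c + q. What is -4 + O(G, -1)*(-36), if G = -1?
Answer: 556/5 ≈ 111.20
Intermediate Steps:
O(c, q) = -6/5 + c + q (O(c, q) = -6/5 + (c + q) = -6/5 + c + q)
-4 + O(G, -1)*(-36) = -4 + (-6/5 - 1 - 1)*(-36) = -4 - 16/5*(-36) = -4 + 576/5 = 556/5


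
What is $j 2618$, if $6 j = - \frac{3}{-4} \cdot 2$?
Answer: $\frac{1309}{2} \approx 654.5$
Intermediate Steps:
$j = \frac{1}{4}$ ($j = \frac{- \frac{3}{-4} \cdot 2}{6} = \frac{\left(-3\right) \left(- \frac{1}{4}\right) 2}{6} = \frac{\frac{3}{4} \cdot 2}{6} = \frac{1}{6} \cdot \frac{3}{2} = \frac{1}{4} \approx 0.25$)
$j 2618 = \frac{1}{4} \cdot 2618 = \frac{1309}{2}$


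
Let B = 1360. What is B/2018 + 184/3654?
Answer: 1335188/1843443 ≈ 0.72429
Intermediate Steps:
B/2018 + 184/3654 = 1360/2018 + 184/3654 = 1360*(1/2018) + 184*(1/3654) = 680/1009 + 92/1827 = 1335188/1843443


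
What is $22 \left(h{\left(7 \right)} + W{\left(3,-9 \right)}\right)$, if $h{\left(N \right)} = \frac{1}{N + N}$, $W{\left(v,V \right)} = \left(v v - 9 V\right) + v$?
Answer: $\frac{14333}{7} \approx 2047.6$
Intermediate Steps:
$W{\left(v,V \right)} = v + v^{2} - 9 V$ ($W{\left(v,V \right)} = \left(v^{2} - 9 V\right) + v = v + v^{2} - 9 V$)
$h{\left(N \right)} = \frac{1}{2 N}$
$22 \left(h{\left(7 \right)} + W{\left(3,-9 \right)}\right) = 22 \left(\frac{1}{2 \cdot 7} + \left(3 + 3^{2} - -81\right)\right) = 22 \left(\frac{1}{2} \cdot \frac{1}{7} + \left(3 + 9 + 81\right)\right) = 22 \left(\frac{1}{14} + 93\right) = 22 \cdot \frac{1303}{14} = \frac{14333}{7}$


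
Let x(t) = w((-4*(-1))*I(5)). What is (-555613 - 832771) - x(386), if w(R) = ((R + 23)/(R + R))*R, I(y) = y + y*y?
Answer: -2776911/2 ≈ -1.3885e+6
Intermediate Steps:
I(y) = y + y²
w(R) = 23/2 + R/2 (w(R) = ((23 + R)/((2*R)))*R = ((23 + R)*(1/(2*R)))*R = ((23 + R)/(2*R))*R = 23/2 + R/2)
x(t) = 143/2 (x(t) = 23/2 + ((-4*(-1))*(5*(1 + 5)))/2 = 23/2 + (4*(5*6))/2 = 23/2 + (4*30)/2 = 23/2 + (½)*120 = 23/2 + 60 = 143/2)
(-555613 - 832771) - x(386) = (-555613 - 832771) - 1*143/2 = -1388384 - 143/2 = -2776911/2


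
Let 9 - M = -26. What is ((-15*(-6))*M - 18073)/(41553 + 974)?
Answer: -14923/42527 ≈ -0.35091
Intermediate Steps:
M = 35 (M = 9 - 1*(-26) = 9 + 26 = 35)
((-15*(-6))*M - 18073)/(41553 + 974) = (-15*(-6)*35 - 18073)/(41553 + 974) = (90*35 - 18073)/42527 = (3150 - 18073)*(1/42527) = -14923*1/42527 = -14923/42527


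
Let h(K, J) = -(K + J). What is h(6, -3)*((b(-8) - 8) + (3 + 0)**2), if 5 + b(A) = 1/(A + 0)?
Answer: 99/8 ≈ 12.375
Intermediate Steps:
h(K, J) = -J - K (h(K, J) = -(J + K) = -J - K)
b(A) = -5 + 1/A (b(A) = -5 + 1/(A + 0) = -5 + 1/A)
h(6, -3)*((b(-8) - 8) + (3 + 0)**2) = (-1*(-3) - 1*6)*(((-5 + 1/(-8)) - 8) + (3 + 0)**2) = (3 - 6)*(((-5 - 1/8) - 8) + 3**2) = -3*((-41/8 - 8) + 9) = -3*(-105/8 + 9) = -3*(-33/8) = 99/8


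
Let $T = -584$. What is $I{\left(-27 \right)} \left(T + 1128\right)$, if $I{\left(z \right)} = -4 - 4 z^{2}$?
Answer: $-1588480$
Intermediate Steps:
$I{\left(-27 \right)} \left(T + 1128\right) = \left(-4 - 4 \left(-27\right)^{2}\right) \left(-584 + 1128\right) = \left(-4 - 2916\right) 544 = \left(-2920\right) 544 = -1588480$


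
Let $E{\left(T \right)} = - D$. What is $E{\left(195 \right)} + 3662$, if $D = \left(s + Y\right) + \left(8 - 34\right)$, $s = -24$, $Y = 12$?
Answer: $3700$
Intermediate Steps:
$D = -38$ ($D = \left(-24 + 12\right) + \left(8 - 34\right) = -12 + \left(8 - 34\right) = -12 - 26 = -38$)
$E{\left(T \right)} = 38$ ($E{\left(T \right)} = \left(-1\right) \left(-38\right) = 38$)
$E{\left(195 \right)} + 3662 = 38 + 3662 = 3700$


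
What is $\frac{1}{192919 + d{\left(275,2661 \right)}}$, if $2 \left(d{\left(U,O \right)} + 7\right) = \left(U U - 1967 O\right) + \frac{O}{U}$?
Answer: $- \frac{550}{1312500289} \approx -4.1905 \cdot 10^{-7}$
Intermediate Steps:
$d{\left(U,O \right)} = -7 + \frac{U^{2}}{2} - \frac{1967 O}{2} + \frac{O}{2 U}$ ($d{\left(U,O \right)} = -7 + \frac{\left(U U - 1967 O\right) + \frac{O}{U}}{2} = -7 + \frac{\left(U^{2} - 1967 O\right) + \frac{O}{U}}{2} = -7 + \frac{U^{2} - 1967 O + \frac{O}{U}}{2} = -7 + \left(\frac{U^{2}}{2} - \frac{1967 O}{2} + \frac{O}{2 U}\right) = -7 + \frac{U^{2}}{2} - \frac{1967 O}{2} + \frac{O}{2 U}$)
$\frac{1}{192919 + d{\left(275,2661 \right)}} = \frac{1}{192919 + \frac{2661 - 275 \left(14 - 275^{2} + 1967 \cdot 2661\right)}{2 \cdot 275}} = \frac{1}{192919 + \frac{1}{2} \cdot \frac{1}{275} \left(2661 - 275 \left(14 - 75625 + 5234187\right)\right)} = \frac{1}{192919 + \frac{1}{2} \cdot \frac{1}{275} \left(2661 - 275 \cdot 5158576\right)} = \frac{1}{192919 + \frac{1}{2} \cdot \frac{1}{275} \left(2661 - 1418608400\right)} = \frac{1}{192919 + \frac{1}{2} \cdot \frac{1}{275} \left(-1418605739\right)} = \frac{1}{192919 - \frac{1418605739}{550}} = \frac{1}{- \frac{1312500289}{550}} = - \frac{550}{1312500289}$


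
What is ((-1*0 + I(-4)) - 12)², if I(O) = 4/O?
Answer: 169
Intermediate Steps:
((-1*0 + I(-4)) - 12)² = ((-1*0 + 4/(-4)) - 12)² = ((0 + 4*(-¼)) - 12)² = ((0 - 1) - 12)² = (-1 - 12)² = (-13)² = 169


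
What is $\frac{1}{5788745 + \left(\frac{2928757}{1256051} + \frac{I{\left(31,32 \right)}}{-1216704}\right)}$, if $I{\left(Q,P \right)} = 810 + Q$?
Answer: $\frac{1528242275904}{8846608395801918517} \approx 1.7275 \cdot 10^{-7}$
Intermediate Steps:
$\frac{1}{5788745 + \left(\frac{2928757}{1256051} + \frac{I{\left(31,32 \right)}}{-1216704}\right)} = \frac{1}{5788745 + \left(\frac{2928757}{1256051} + \frac{810 + 31}{-1216704}\right)} = \frac{1}{5788745 + \left(2928757 \cdot \frac{1}{1256051} + 841 \left(- \frac{1}{1216704}\right)\right)} = \frac{1}{5788745 + \left(\frac{2928757}{1256051} - \frac{841}{1216704}\right)} = \frac{1}{5788745 + \frac{3562374018037}{1528242275904}} = \frac{1}{\frac{8846608395801918517}{1528242275904}} = \frac{1528242275904}{8846608395801918517}$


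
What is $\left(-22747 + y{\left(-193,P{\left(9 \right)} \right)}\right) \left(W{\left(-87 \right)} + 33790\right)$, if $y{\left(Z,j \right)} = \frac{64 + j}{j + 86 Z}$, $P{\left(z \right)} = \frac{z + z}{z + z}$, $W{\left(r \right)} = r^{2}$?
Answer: $- \frac{15614346980616}{16597} \approx -9.4079 \cdot 10^{8}$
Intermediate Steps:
$P{\left(z \right)} = 1$ ($P{\left(z \right)} = \frac{2 z}{2 z} = 2 z \frac{1}{2 z} = 1$)
$y{\left(Z,j \right)} = \frac{64 + j}{j + 86 Z}$
$\left(-22747 + y{\left(-193,P{\left(9 \right)} \right)}\right) \left(W{\left(-87 \right)} + 33790\right) = \left(-22747 + \frac{64 + 1}{1 + 86 \left(-193\right)}\right) \left(\left(-87\right)^{2} + 33790\right) = \left(-22747 + \frac{1}{1 - 16598} \cdot 65\right) \left(7569 + 33790\right) = \left(-22747 + \frac{1}{-16597} \cdot 65\right) 41359 = \left(-22747 - \frac{65}{16597}\right) 41359 = \left(- \frac{377532024}{16597}\right) 41359 = - \frac{15614346980616}{16597}$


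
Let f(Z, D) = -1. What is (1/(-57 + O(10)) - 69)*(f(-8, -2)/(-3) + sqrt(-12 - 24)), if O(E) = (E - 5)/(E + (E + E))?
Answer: -7845/341 - 141210*I/341 ≈ -23.006 - 414.11*I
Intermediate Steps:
O(E) = (-5 + E)/(3*E) (O(E) = (-5 + E)/(E + 2*E) = (-5 + E)/((3*E)) = (-5 + E)*(1/(3*E)) = (-5 + E)/(3*E))
(1/(-57 + O(10)) - 69)*(f(-8, -2)/(-3) + sqrt(-12 - 24)) = (1/(-57 + (1/3)*(-5 + 10)/10) - 69)*(-1/(-3) + sqrt(-12 - 24)) = (1/(-57 + (1/3)*(1/10)*5) - 69)*(-1*(-1/3) + sqrt(-36)) = (1/(-57 + 1/6) - 69)*(1/3 + 6*I) = (1/(-341/6) - 69)*(1/3 + 6*I) = (-6/341 - 69)*(1/3 + 6*I) = -23535*(1/3 + 6*I)/341 = -7845/341 - 141210*I/341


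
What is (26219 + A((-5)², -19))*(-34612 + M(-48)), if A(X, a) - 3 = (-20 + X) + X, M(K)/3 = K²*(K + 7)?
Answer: -8348241008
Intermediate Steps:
M(K) = 3*K²*(7 + K) (M(K) = 3*(K²*(K + 7)) = 3*(K²*(7 + K)) = 3*K²*(7 + K))
A(X, a) = -17 + 2*X (A(X, a) = 3 + ((-20 + X) + X) = 3 + (-20 + 2*X) = -17 + 2*X)
(26219 + A((-5)², -19))*(-34612 + M(-48)) = (26219 + (-17 + 2*(-5)²))*(-34612 + 3*(-48)²*(7 - 48)) = (26219 + (-17 + 2*25))*(-34612 + 3*2304*(-41)) = (26219 + (-17 + 50))*(-34612 - 283392) = (26219 + 33)*(-318004) = 26252*(-318004) = -8348241008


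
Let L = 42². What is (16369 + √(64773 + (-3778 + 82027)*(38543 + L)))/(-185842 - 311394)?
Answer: -16369/497236 - √197127951/124309 ≈ -0.14587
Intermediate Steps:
L = 1764
(16369 + √(64773 + (-3778 + 82027)*(38543 + L)))/(-185842 - 311394) = (16369 + √(64773 + (-3778 + 82027)*(38543 + 1764)))/(-185842 - 311394) = (16369 + √(64773 + 78249*40307))/(-497236) = (16369 + √(64773 + 3153982443))*(-1/497236) = (16369 + √3154047216)*(-1/497236) = (16369 + 4*√197127951)*(-1/497236) = -16369/497236 - √197127951/124309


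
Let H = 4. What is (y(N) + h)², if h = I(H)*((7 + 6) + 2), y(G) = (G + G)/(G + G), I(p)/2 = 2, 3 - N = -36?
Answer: 3721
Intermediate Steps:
N = 39 (N = 3 - 1*(-36) = 3 + 36 = 39)
I(p) = 4 (I(p) = 2*2 = 4)
y(G) = 1 (y(G) = (2*G)/((2*G)) = (2*G)*(1/(2*G)) = 1)
h = 60 (h = 4*((7 + 6) + 2) = 4*(13 + 2) = 4*15 = 60)
(y(N) + h)² = (1 + 60)² = 61² = 3721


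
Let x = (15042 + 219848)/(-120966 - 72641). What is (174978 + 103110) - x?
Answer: 53840018306/193607 ≈ 2.7809e+5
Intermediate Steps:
x = -234890/193607 (x = 234890/(-193607) = 234890*(-1/193607) = -234890/193607 ≈ -1.2132)
(174978 + 103110) - x = (174978 + 103110) - 1*(-234890/193607) = 278088 + 234890/193607 = 53840018306/193607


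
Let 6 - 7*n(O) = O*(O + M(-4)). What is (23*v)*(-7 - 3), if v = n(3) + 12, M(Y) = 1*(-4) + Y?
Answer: -3450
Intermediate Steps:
M(Y) = -4 + Y
n(O) = 6/7 - O*(-8 + O)/7 (n(O) = 6/7 - O*(O + (-4 - 4))/7 = 6/7 - O*(O - 8)/7 = 6/7 - O*(-8 + O)/7)
v = 15 (v = (6/7 - 1/7*3**2 + (8/7)*3) + 12 = (6/7 - 1/7*9 + 24/7) + 12 = (6/7 - 9/7 + 24/7) + 12 = 3 + 12 = 15)
(23*v)*(-7 - 3) = (23*15)*(-7 - 3) = 345*(-10) = -3450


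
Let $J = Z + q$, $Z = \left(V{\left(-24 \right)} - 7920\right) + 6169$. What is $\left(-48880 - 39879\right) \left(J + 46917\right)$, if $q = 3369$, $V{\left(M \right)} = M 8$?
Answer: $-4290876337$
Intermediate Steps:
$V{\left(M \right)} = 8 M$
$Z = -1943$ ($Z = \left(8 \left(-24\right) - 7920\right) + 6169 = \left(-192 - 7920\right) + 6169 = -8112 + 6169 = -1943$)
$J = 1426$ ($J = -1943 + 3369 = 1426$)
$\left(-48880 - 39879\right) \left(J + 46917\right) = \left(-48880 - 39879\right) \left(1426 + 46917\right) = \left(-88759\right) 48343 = -4290876337$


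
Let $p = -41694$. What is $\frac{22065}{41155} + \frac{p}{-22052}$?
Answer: $\frac{220249395}{90755006} \approx 2.4269$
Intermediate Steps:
$\frac{22065}{41155} + \frac{p}{-22052} = \frac{22065}{41155} - \frac{41694}{-22052} = 22065 \cdot \frac{1}{41155} - - \frac{20847}{11026} = \frac{4413}{8231} + \frac{20847}{11026} = \frac{220249395}{90755006}$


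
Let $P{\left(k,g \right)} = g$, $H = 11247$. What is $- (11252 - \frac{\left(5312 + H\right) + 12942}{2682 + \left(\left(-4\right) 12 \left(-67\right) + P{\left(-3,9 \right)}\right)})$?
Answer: $- \frac{66436063}{5907} \approx -11247.0$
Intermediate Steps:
$- (11252 - \frac{\left(5312 + H\right) + 12942}{2682 + \left(\left(-4\right) 12 \left(-67\right) + P{\left(-3,9 \right)}\right)}) = - (11252 - \frac{\left(5312 + 11247\right) + 12942}{2682 + \left(\left(-4\right) 12 \left(-67\right) + 9\right)}) = - (11252 - \frac{16559 + 12942}{2682 + \left(\left(-48\right) \left(-67\right) + 9\right)}) = - (11252 - \frac{29501}{2682 + \left(3216 + 9\right)}) = - (11252 - \frac{29501}{2682 + 3225}) = - (11252 - \frac{29501}{5907}) = \left(-1\right) \frac{66436063}{5907} = - \frac{66436063}{5907}$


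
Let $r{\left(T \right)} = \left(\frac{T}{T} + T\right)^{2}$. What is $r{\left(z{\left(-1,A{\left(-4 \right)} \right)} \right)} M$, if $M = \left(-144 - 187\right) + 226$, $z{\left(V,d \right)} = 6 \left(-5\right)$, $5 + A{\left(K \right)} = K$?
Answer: $-88305$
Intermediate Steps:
$A{\left(K \right)} = -5 + K$
$z{\left(V,d \right)} = -30$
$r{\left(T \right)} = \left(1 + T\right)^{2}$
$M = -105$ ($M = -331 + 226 = -105$)
$r{\left(z{\left(-1,A{\left(-4 \right)} \right)} \right)} M = \left(1 - 30\right)^{2} \left(-105\right) = \left(-29\right)^{2} \left(-105\right) = 841 \left(-105\right) = -88305$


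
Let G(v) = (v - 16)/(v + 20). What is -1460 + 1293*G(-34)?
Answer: 22105/7 ≈ 3157.9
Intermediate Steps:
G(v) = (-16 + v)/(20 + v)
-1460 + 1293*G(-34) = -1460 + 1293*((-16 - 34)/(20 - 34)) = -1460 + 1293*(-50/(-14)) = -1460 + 1293*(-1/14*(-50)) = -1460 + 1293*(25/7) = -1460 + 32325/7 = 22105/7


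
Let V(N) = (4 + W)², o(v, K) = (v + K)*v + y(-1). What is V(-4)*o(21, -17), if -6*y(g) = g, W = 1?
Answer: 12625/6 ≈ 2104.2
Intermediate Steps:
y(g) = -g/6
o(v, K) = ⅙ + v*(K + v) (o(v, K) = (v + K)*v - ⅙*(-1) = (K + v)*v + ⅙ = v*(K + v) + ⅙ = ⅙ + v*(K + v))
V(N) = 25 (V(N) = (4 + 1)² = 5² = 25)
V(-4)*o(21, -17) = 25*(⅙ + 21² - 17*21) = 25*(⅙ + 441 - 357) = 25*(505/6) = 12625/6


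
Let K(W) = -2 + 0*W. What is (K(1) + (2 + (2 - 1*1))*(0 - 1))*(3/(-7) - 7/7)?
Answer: 50/7 ≈ 7.1429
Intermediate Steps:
K(W) = -2 (K(W) = -2 + 0 = -2)
(K(1) + (2 + (2 - 1*1))*(0 - 1))*(3/(-7) - 7/7) = (-2 + (2 + (2 - 1*1))*(0 - 1))*(3/(-7) - 7/7) = (-2 + (2 + (2 - 1))*(-1))*(3*(-⅐) - 7*⅐) = (-2 + (2 + 1)*(-1))*(-3/7 - 1) = (-2 + 3*(-1))*(-10/7) = (-2 - 3)*(-10/7) = -5*(-10/7) = 50/7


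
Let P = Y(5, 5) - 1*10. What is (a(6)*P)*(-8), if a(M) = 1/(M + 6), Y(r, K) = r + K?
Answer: 0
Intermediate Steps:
Y(r, K) = K + r
P = 0 (P = (5 + 5) - 1*10 = 10 - 10 = 0)
a(M) = 1/(6 + M)
(a(6)*P)*(-8) = (0/(6 + 6))*(-8) = (0/12)*(-8) = ((1/12)*0)*(-8) = 0*(-8) = 0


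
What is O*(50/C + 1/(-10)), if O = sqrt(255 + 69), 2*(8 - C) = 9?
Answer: 8937/35 ≈ 255.34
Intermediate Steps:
C = 7/2 (C = 8 - 1/2*9 = 8 - 9/2 = 7/2 ≈ 3.5000)
O = 18 (O = sqrt(324) = 18)
O*(50/C + 1/(-10)) = 18*(50/(7/2) + 1/(-10)) = 18*(50*(2/7) + 1*(-1/10)) = 18*(100/7 - 1/10) = 18*(993/70) = 8937/35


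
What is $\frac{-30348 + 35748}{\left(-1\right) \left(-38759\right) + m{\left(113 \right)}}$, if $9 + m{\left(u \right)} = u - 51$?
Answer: $\frac{1350}{9703} \approx 0.13913$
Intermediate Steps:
$m{\left(u \right)} = -60 + u$ ($m{\left(u \right)} = -9 + \left(u - 51\right) = -9 + \left(-51 + u\right) = -60 + u$)
$\frac{-30348 + 35748}{\left(-1\right) \left(-38759\right) + m{\left(113 \right)}} = \frac{-30348 + 35748}{\left(-1\right) \left(-38759\right) + \left(-60 + 113\right)} = \frac{5400}{38759 + 53} = \frac{5400}{38812} = 5400 \cdot \frac{1}{38812} = \frac{1350}{9703}$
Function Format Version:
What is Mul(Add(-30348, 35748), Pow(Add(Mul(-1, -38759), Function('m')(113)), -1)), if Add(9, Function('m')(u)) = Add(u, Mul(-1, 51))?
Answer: Rational(1350, 9703) ≈ 0.13913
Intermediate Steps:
Function('m')(u) = Add(-60, u) (Function('m')(u) = Add(-9, Add(u, Mul(-1, 51))) = Add(-9, Add(u, -51)) = Add(-9, Add(-51, u)) = Add(-60, u))
Mul(Add(-30348, 35748), Pow(Add(Mul(-1, -38759), Function('m')(113)), -1)) = Mul(Add(-30348, 35748), Pow(Add(Mul(-1, -38759), Add(-60, 113)), -1)) = Mul(5400, Pow(Add(38759, 53), -1)) = Mul(5400, Pow(38812, -1)) = Mul(5400, Rational(1, 38812)) = Rational(1350, 9703)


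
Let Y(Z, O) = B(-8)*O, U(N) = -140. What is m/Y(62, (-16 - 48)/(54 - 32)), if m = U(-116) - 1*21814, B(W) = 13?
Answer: 120747/208 ≈ 580.51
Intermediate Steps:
m = -21954 (m = -140 - 1*21814 = -140 - 21814 = -21954)
Y(Z, O) = 13*O
m/Y(62, (-16 - 48)/(54 - 32)) = -21954*(54 - 32)/(13*(-16 - 48)) = -21954/(13*(-64/22)) = -21954/(13*(-64*1/22)) = -21954/(13*(-32/11)) = -21954/(-416/11) = -21954*(-11/416) = 120747/208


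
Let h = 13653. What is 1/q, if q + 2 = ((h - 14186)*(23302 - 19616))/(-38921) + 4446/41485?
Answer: 1614637685/78446774826 ≈ 0.020583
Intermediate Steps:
q = 78446774826/1614637685 (q = -2 + (((13653 - 14186)*(23302 - 19616))/(-38921) + 4446/41485) = -2 + (-533*3686*(-1/38921) + 4446*(1/41485)) = -2 + (-1964638*(-1/38921) + 4446/41485) = -2 + (1964638/38921 + 4446/41485) = -2 + 81676050196/1614637685 = 78446774826/1614637685 ≈ 48.585)
1/q = 1/(78446774826/1614637685) = 1614637685/78446774826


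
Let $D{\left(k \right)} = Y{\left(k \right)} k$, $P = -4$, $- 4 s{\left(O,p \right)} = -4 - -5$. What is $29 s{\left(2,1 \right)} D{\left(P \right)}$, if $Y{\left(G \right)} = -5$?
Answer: $-145$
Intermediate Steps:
$s{\left(O,p \right)} = - \frac{1}{4}$ ($s{\left(O,p \right)} = - \frac{-4 - -5}{4} = - \frac{-4 + 5}{4} = \left(- \frac{1}{4}\right) 1 = - \frac{1}{4}$)
$D{\left(k \right)} = - 5 k$
$29 s{\left(2,1 \right)} D{\left(P \right)} = 29 \left(- \frac{1}{4}\right) \left(\left(-5\right) \left(-4\right)\right) = \left(- \frac{29}{4}\right) 20 = -145$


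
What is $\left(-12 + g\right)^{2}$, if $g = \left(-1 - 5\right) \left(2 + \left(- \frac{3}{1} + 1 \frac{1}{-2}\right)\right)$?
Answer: $9$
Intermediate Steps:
$g = 9$ ($g = - 6 \left(2 + \left(\left(-3\right) 1 + 1 \left(- \frac{1}{2}\right)\right)\right) = - 6 \left(2 - \frac{7}{2}\right) = \left(-6\right) \left(- \frac{3}{2}\right) = 9$)
$\left(-12 + g\right)^{2} = \left(-12 + 9\right)^{2} = \left(-3\right)^{2} = 9$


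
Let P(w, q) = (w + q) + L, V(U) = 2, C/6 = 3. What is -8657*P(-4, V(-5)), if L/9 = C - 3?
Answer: -1151381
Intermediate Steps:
C = 18 (C = 6*3 = 18)
L = 135 (L = 9*(18 - 3) = 9*15 = 135)
P(w, q) = 135 + q + w (P(w, q) = (w + q) + 135 = (q + w) + 135 = 135 + q + w)
-8657*P(-4, V(-5)) = -8657*(135 + 2 - 4) = -8657*133 = -1151381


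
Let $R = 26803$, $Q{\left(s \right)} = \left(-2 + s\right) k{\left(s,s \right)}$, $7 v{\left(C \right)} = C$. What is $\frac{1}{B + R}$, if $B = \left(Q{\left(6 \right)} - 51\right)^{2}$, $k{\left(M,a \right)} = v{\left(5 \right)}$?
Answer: $\frac{49}{1426916} \approx 3.434 \cdot 10^{-5}$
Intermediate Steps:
$v{\left(C \right)} = \frac{C}{7}$
$k{\left(M,a \right)} = \frac{5}{7}$ ($k{\left(M,a \right)} = \frac{1}{7} \cdot 5 = \frac{5}{7}$)
$Q{\left(s \right)} = - \frac{10}{7} + \frac{5 s}{7}$ ($Q{\left(s \right)} = \left(-2 + s\right) \frac{5}{7} = - \frac{10}{7} + \frac{5 s}{7}$)
$B = \frac{113569}{49}$ ($B = \left(\left(- \frac{10}{7} + \frac{5}{7} \cdot 6\right) - 51\right)^{2} = \left(\left(- \frac{10}{7} + \frac{30}{7}\right) - 51\right)^{2} = \left(\frac{20}{7} - 51\right)^{2} = \left(- \frac{337}{7}\right)^{2} = \frac{113569}{49} \approx 2317.7$)
$\frac{1}{B + R} = \frac{1}{\frac{113569}{49} + 26803} = \frac{1}{\frac{1426916}{49}} = \frac{49}{1426916}$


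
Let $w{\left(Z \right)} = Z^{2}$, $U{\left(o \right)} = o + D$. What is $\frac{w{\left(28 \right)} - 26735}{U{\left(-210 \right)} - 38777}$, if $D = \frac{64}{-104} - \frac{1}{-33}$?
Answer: $\frac{11132979}{16725674} \approx 0.66562$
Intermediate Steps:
$D = - \frac{251}{429}$ ($D = 64 \left(- \frac{1}{104}\right) - - \frac{1}{33} = - \frac{8}{13} + \frac{1}{33} = - \frac{251}{429} \approx -0.58508$)
$U{\left(o \right)} = - \frac{251}{429} + o$ ($U{\left(o \right)} = o - \frac{251}{429} = - \frac{251}{429} + o$)
$\frac{w{\left(28 \right)} - 26735}{U{\left(-210 \right)} - 38777} = \frac{28^{2} - 26735}{\left(- \frac{251}{429} - 210\right) - 38777} = \frac{784 - 26735}{- \frac{90341}{429} - 38777} = \frac{784 - 26735}{- \frac{16725674}{429}} = \left(-25951\right) \left(- \frac{429}{16725674}\right) = \frac{11132979}{16725674}$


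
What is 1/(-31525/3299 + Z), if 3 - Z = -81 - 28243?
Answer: 3299/93419248 ≈ 3.5314e-5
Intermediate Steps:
Z = 28327 (Z = 3 - (-81 - 28243) = 3 - 1*(-28324) = 3 + 28324 = 28327)
1/(-31525/3299 + Z) = 1/(-31525/3299 + 28327) = 1/(93419248/3299) = 3299/93419248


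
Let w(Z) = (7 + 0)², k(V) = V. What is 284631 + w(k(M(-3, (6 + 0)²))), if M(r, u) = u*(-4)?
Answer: 284680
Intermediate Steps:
M(r, u) = -4*u
w(Z) = 49 (w(Z) = 7² = 49)
284631 + w(k(M(-3, (6 + 0)²))) = 284631 + 49 = 284680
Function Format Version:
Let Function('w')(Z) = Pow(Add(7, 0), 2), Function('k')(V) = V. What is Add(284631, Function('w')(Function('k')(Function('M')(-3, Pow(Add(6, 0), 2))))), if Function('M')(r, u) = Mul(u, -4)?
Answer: 284680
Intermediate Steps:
Function('M')(r, u) = Mul(-4, u)
Function('w')(Z) = 49 (Function('w')(Z) = Pow(7, 2) = 49)
Add(284631, Function('w')(Function('k')(Function('M')(-3, Pow(Add(6, 0), 2))))) = Add(284631, 49) = 284680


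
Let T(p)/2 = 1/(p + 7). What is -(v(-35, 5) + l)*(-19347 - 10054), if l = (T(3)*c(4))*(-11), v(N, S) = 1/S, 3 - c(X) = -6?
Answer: -2881298/5 ≈ -5.7626e+5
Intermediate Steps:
c(X) = 9 (c(X) = 3 - 1*(-6) = 3 + 6 = 9)
T(p) = 2/(7 + p) (T(p) = 2/(p + 7) = 2/(7 + p))
l = -99/5 (l = ((2/(7 + 3))*9)*(-11) = ((2/10)*9)*(-11) = ((2*(⅒))*9)*(-11) = ((⅕)*9)*(-11) = (9/5)*(-11) = -99/5 ≈ -19.800)
-(v(-35, 5) + l)*(-19347 - 10054) = -(1/5 - 99/5)*(-19347 - 10054) = -(⅕ - 99/5)*(-29401) = -(-98)*(-29401)/5 = -1*2881298/5 = -2881298/5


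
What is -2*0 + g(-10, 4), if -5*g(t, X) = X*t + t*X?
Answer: 16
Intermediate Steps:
g(t, X) = -2*X*t/5 (g(t, X) = -(X*t + t*X)/5 = -(X*t + X*t)/5 = -2*X*t/5)
-2*0 + g(-10, 4) = -2*0 - ⅖*4*(-10) = 0 + 16 = 16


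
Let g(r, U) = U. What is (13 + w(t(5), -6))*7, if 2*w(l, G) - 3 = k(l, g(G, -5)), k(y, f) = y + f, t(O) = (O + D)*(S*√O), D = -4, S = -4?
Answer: 84 - 14*√5 ≈ 52.695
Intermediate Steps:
t(O) = -4*√O*(-4 + O) (t(O) = (O - 4)*(-4*√O) = (-4 + O)*(-4*√O) = -4*√O*(-4 + O))
k(y, f) = f + y
w(l, G) = -1 + l/2 (w(l, G) = 3/2 + (-5 + l)/2 = 3/2 + (-5/2 + l/2) = -1 + l/2)
(13 + w(t(5), -6))*7 = (13 + (-1 + (4*√5*(4 - 1*5))/2))*7 = (13 + (-1 + (4*√5*(4 - 5))/2))*7 = (13 + (-1 + (4*√5*(-1))/2))*7 = (13 + (-1 + (-4*√5)/2))*7 = (13 + (-1 - 2*√5))*7 = (12 - 2*√5)*7 = 84 - 14*√5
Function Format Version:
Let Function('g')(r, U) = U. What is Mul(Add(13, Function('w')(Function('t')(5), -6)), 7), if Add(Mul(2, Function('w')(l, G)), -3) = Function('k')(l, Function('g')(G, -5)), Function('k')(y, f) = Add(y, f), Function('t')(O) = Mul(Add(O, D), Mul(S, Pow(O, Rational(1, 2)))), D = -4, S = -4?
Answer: Add(84, Mul(-14, Pow(5, Rational(1, 2)))) ≈ 52.695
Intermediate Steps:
Function('t')(O) = Mul(-4, Pow(O, Rational(1, 2)), Add(-4, O)) (Function('t')(O) = Mul(Add(O, -4), Mul(-4, Pow(O, Rational(1, 2)))) = Mul(Add(-4, O), Mul(-4, Pow(O, Rational(1, 2)))) = Mul(-4, Pow(O, Rational(1, 2)), Add(-4, O)))
Function('k')(y, f) = Add(f, y)
Function('w')(l, G) = Add(-1, Mul(Rational(1, 2), l)) (Function('w')(l, G) = Add(Rational(3, 2), Mul(Rational(1, 2), Add(-5, l))) = Add(Rational(3, 2), Add(Rational(-5, 2), Mul(Rational(1, 2), l))) = Add(-1, Mul(Rational(1, 2), l)))
Mul(Add(13, Function('w')(Function('t')(5), -6)), 7) = Mul(Add(13, Add(-1, Mul(Rational(1, 2), Mul(4, Pow(5, Rational(1, 2)), Add(4, Mul(-1, 5)))))), 7) = Mul(Add(13, Add(-1, Mul(Rational(1, 2), Mul(4, Pow(5, Rational(1, 2)), Add(4, -5))))), 7) = Mul(Add(13, Add(-1, Mul(Rational(1, 2), Mul(4, Pow(5, Rational(1, 2)), -1)))), 7) = Mul(Add(13, Add(-1, Mul(Rational(1, 2), Mul(-4, Pow(5, Rational(1, 2)))))), 7) = Mul(Add(13, Add(-1, Mul(-2, Pow(5, Rational(1, 2))))), 7) = Mul(Add(12, Mul(-2, Pow(5, Rational(1, 2)))), 7) = Add(84, Mul(-14, Pow(5, Rational(1, 2))))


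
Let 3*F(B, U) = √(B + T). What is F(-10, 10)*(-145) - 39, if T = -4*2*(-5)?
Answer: -39 - 145*√30/3 ≈ -303.73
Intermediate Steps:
T = 40 (T = -8*(-5) = 40)
F(B, U) = √(40 + B)/3 (F(B, U) = √(B + 40)/3 = √(40 + B)/3)
F(-10, 10)*(-145) - 39 = (√(40 - 10)/3)*(-145) - 39 = (√30/3)*(-145) - 39 = -145*√30/3 - 39 = -39 - 145*√30/3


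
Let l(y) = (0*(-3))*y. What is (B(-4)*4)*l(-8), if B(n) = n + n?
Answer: 0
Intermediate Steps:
B(n) = 2*n
l(y) = 0 (l(y) = 0*y = 0)
(B(-4)*4)*l(-8) = ((2*(-4))*4)*0 = -8*4*0 = -32*0 = 0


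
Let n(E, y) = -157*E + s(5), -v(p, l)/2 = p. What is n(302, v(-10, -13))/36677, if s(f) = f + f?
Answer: -47404/36677 ≈ -1.2925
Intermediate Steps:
s(f) = 2*f
v(p, l) = -2*p
n(E, y) = 10 - 157*E (n(E, y) = -157*E + 2*5 = -157*E + 10 = 10 - 157*E)
n(302, v(-10, -13))/36677 = (10 - 157*302)/36677 = (10 - 47414)*(1/36677) = -47404*1/36677 = -47404/36677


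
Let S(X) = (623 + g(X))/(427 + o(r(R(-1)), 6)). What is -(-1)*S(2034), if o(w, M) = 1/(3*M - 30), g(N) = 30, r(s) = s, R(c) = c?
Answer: 7836/5123 ≈ 1.5296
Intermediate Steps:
o(w, M) = 1/(-30 + 3*M)
S(X) = 7836/5123 (S(X) = (623 + 30)/(427 + 1/(3*(-10 + 6))) = 653/(427 + (1/3)/(-4)) = 653/(427 + (1/3)*(-1/4)) = 653/(427 - 1/12) = 653/(5123/12) = 653*(12/5123) = 7836/5123)
-(-1)*S(2034) = -(-1)*7836/5123 = -1*(-7836/5123) = 7836/5123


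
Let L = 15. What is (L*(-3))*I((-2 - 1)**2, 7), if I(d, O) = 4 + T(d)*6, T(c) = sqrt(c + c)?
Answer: -180 - 810*sqrt(2) ≈ -1325.5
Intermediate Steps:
T(c) = sqrt(2)*sqrt(c) (T(c) = sqrt(2*c) = sqrt(2)*sqrt(c))
I(d, O) = 4 + 6*sqrt(2)*sqrt(d) (I(d, O) = 4 + (sqrt(2)*sqrt(d))*6 = 4 + 6*sqrt(2)*sqrt(d))
(L*(-3))*I((-2 - 1)**2, 7) = (15*(-3))*(4 + 6*sqrt(2)*sqrt((-2 - 1)**2)) = -45*(4 + 6*sqrt(2)*sqrt((-3)**2)) = -45*(4 + 6*sqrt(2)*sqrt(9)) = -45*(4 + 6*sqrt(2)*3) = -45*(4 + 18*sqrt(2)) = -180 - 810*sqrt(2)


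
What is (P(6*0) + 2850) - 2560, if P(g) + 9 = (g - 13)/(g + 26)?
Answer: 561/2 ≈ 280.50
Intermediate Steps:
P(g) = -9 + (-13 + g)/(26 + g) (P(g) = -9 + (g - 13)/(g + 26) = -9 + (-13 + g)/(26 + g))
(P(6*0) + 2850) - 2560 = ((-247 - 48*0)/(26 + 6*0) + 2850) - 2560 = ((-247 - 8*0)/(26 + 0) + 2850) - 2560 = ((-247 + 0)/26 + 2850) - 2560 = ((1/26)*(-247) + 2850) - 2560 = (-19/2 + 2850) - 2560 = 5681/2 - 2560 = 561/2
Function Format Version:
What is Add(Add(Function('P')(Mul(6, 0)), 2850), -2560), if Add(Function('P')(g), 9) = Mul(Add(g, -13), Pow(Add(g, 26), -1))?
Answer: Rational(561, 2) ≈ 280.50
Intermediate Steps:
Function('P')(g) = Add(-9, Mul(Pow(Add(26, g), -1), Add(-13, g))) (Function('P')(g) = Add(-9, Mul(Add(g, -13), Pow(Add(g, 26), -1))) = Add(-9, Mul(Add(-13, g), Pow(Add(26, g), -1))) = Add(-9, Mul(Pow(Add(26, g), -1), Add(-13, g))))
Add(Add(Function('P')(Mul(6, 0)), 2850), -2560) = Add(Add(Mul(Pow(Add(26, Mul(6, 0)), -1), Add(-247, Mul(-8, Mul(6, 0)))), 2850), -2560) = Add(Add(Mul(Pow(Add(26, 0), -1), Add(-247, Mul(-8, 0))), 2850), -2560) = Add(Add(Mul(Pow(26, -1), Add(-247, 0)), 2850), -2560) = Add(Add(Mul(Rational(1, 26), -247), 2850), -2560) = Add(Add(Rational(-19, 2), 2850), -2560) = Add(Rational(5681, 2), -2560) = Rational(561, 2)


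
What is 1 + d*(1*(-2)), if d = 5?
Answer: -9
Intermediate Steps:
1 + d*(1*(-2)) = 1 + 5*(1*(-2)) = 1 + 5*(-2) = 1 - 10 = -9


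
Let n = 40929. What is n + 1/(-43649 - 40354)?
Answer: 3438158786/84003 ≈ 40929.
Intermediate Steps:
n + 1/(-43649 - 40354) = 40929 + 1/(-43649 - 40354) = 40929 + 1/(-84003) = 40929 - 1/84003 = 3438158786/84003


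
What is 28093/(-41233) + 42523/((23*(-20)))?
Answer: -1766273639/18967180 ≈ -93.123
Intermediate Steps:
28093/(-41233) + 42523/((23*(-20))) = 28093*(-1/41233) + 42523/(-460) = -28093/41233 + 42523*(-1/460) = -28093/41233 - 42523/460 = -1766273639/18967180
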